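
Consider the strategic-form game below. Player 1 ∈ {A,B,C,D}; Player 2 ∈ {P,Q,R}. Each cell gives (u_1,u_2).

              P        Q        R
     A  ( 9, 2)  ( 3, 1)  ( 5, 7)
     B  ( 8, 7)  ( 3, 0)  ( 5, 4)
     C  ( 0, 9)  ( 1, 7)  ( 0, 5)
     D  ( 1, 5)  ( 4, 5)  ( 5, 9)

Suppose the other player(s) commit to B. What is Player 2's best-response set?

BR_2 = {P}

u_2(P vs B) = 7
u_2(Q vs B) = 0
u_2(R vs B) = 4
max payoff 7 at {P}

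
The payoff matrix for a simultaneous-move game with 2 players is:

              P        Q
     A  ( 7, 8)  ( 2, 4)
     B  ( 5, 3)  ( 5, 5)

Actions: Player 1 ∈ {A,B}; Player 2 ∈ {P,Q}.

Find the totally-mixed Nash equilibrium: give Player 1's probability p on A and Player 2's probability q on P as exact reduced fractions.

P1 indiff ⇒ q·7+(1-q)·2 = q·5+(1-q)·5 ⇒ q(2) = (1-q)(3) ⇒ q = 3/5
P2 indiff ⇒ p·8+(1-p)·3 = p·4+(1-p)·5 ⇒ p(4) = (1-p)(2) ⇒ p = 1/3

P1 mixes 1/3 on A; P2 mixes 3/5 on P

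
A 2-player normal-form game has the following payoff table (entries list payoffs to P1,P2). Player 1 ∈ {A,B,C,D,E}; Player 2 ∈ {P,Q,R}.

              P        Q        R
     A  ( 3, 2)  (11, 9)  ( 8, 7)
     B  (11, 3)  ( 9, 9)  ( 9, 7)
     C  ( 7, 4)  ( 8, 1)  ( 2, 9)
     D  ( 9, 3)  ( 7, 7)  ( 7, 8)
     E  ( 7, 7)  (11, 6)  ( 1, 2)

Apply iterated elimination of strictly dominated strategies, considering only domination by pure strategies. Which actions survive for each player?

P1 drop C (B beats it: P:11>7 Q:9>8 R:9>2)
P1 drop D (B beats it: P:11>9 Q:9>7 R:9>7)
P2 drop R (Q beats it: A:9>7 B:9>7 E:6>2)
P1→{A,B,E} P2→{P,Q}

Survivors P1:{A,B,E} P2:{P,Q}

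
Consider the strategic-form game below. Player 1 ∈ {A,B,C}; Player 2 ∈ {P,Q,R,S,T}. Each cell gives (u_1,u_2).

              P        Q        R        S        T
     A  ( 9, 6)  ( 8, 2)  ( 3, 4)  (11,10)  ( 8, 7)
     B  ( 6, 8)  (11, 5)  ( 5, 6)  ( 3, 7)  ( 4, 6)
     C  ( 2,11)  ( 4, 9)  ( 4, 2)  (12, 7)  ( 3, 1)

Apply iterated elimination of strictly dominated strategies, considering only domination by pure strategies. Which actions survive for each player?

P2 drop Q (P beats it: A:6>2 B:8>5 C:11>9)
P2 drop R (P beats it: A:6>4 B:8>6 C:11>2)
P1 drop B (A beats it: P:9>6 S:11>3 T:8>4)
P2 drop T (S beats it: A:10>7 C:7>1)
P1→{A,C} P2→{P,S}

Survivors P1:{A,C} P2:{P,S}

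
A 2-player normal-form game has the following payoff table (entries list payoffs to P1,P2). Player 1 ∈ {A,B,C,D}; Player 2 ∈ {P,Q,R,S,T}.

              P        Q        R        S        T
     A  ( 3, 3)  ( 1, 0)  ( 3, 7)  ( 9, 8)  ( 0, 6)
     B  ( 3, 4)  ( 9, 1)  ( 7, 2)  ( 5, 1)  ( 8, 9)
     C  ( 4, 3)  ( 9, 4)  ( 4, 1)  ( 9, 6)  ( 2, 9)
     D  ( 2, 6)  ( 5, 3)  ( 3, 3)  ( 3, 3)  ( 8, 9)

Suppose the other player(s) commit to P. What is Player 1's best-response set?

argmax u_1 = {C}

u_1(A vs P) = 3
u_1(B vs P) = 3
u_1(C vs P) = 4
u_1(D vs P) = 2
max payoff 4 at {C}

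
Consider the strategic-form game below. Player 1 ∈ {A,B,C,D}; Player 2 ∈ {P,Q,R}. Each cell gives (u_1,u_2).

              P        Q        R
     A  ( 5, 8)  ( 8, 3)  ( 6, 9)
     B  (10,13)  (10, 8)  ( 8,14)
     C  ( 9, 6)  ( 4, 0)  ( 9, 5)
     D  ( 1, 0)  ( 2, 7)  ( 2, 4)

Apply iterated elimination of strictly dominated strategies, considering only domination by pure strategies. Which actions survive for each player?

IESDS → P1:{B,C} P2:{P,R}

P1 drop A (B beats it: P:10>5 Q:10>8 R:8>6)
P1 drop D (B beats it: P:10>1 Q:10>2 R:8>2)
P2 drop Q (P beats it: B:13>8 C:6>0)
P1→{B,C} P2→{P,R}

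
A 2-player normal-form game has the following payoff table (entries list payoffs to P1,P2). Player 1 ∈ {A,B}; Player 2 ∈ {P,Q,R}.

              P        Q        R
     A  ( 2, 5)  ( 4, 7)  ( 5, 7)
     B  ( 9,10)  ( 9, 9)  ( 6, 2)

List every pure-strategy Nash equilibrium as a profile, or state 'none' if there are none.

(A,P): not NE [P1→B gives 9>2; P2→R gives 7>5]
(A,Q): not NE [P1→B gives 9>4]
(A,R): not NE [P1→B gives 6>5]
(B,P): NE
(B,Q): not NE [P2→P gives 10>9]
(B,R): not NE [P2→P gives 10>2]

NE set: (B,P)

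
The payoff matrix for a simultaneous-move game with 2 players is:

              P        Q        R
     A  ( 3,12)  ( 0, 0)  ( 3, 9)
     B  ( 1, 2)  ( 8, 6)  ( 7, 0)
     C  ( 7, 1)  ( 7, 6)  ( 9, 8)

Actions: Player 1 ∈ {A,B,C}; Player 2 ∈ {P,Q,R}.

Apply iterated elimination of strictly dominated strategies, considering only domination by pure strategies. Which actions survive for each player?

Remaining: P1:{B,C} P2:{Q,R}

P1 drop A (C beats it: P:7>3 Q:7>0 R:9>3)
P2 drop P (Q beats it: B:6>2 C:6>1)
P1→{B,C} P2→{Q,R}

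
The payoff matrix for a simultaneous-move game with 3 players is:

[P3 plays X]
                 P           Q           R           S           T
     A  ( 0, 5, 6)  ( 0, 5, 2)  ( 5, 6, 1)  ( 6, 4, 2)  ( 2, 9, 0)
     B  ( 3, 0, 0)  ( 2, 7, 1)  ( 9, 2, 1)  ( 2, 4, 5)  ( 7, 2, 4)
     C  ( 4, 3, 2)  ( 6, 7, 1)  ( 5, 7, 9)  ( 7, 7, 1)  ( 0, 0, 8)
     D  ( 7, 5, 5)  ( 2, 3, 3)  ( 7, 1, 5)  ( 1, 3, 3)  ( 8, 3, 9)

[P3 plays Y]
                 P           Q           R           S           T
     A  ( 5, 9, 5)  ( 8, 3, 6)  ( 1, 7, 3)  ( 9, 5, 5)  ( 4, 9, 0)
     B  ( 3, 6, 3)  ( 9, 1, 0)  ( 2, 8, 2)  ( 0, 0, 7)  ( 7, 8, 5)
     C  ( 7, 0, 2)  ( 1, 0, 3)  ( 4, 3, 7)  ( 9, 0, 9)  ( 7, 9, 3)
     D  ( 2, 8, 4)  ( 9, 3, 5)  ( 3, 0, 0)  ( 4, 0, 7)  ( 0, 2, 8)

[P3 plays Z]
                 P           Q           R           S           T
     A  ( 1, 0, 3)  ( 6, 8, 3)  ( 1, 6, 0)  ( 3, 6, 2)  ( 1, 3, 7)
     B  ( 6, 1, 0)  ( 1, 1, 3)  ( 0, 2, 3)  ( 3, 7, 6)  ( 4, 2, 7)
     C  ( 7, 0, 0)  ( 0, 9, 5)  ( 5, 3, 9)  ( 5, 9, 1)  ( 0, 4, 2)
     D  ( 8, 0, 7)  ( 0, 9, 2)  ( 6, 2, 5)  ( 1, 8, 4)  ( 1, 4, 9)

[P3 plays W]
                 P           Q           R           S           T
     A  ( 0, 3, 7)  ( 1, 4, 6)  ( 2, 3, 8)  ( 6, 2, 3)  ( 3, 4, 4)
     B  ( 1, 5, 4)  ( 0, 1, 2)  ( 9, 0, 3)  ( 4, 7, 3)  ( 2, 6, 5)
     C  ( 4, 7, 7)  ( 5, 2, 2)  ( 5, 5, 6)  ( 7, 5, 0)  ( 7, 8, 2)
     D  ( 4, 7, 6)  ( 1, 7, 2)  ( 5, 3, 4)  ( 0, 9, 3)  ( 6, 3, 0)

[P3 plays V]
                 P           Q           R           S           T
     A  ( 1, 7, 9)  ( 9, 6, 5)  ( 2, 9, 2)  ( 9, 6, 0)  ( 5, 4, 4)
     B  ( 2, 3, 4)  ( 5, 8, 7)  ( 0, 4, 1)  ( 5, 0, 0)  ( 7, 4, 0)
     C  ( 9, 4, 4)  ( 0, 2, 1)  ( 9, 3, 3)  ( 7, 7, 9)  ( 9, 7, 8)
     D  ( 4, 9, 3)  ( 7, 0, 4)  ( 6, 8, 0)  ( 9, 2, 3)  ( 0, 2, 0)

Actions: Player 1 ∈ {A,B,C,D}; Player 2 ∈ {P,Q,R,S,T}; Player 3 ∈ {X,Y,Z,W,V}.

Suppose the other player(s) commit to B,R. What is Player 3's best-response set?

u_3(X vs B,R) = 1
u_3(Y vs B,R) = 2
u_3(Z vs B,R) = 3
u_3(W vs B,R) = 3
u_3(V vs B,R) = 1
max payoff 3 at {Z,W}

argmax u_3 = {Z,W}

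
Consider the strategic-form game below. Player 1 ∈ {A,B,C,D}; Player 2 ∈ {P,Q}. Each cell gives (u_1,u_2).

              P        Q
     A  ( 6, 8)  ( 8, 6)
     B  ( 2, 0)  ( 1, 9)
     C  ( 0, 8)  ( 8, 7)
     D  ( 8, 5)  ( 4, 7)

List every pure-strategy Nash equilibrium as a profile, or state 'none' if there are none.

PSNE: ∅

(A,P): not NE [P1→D gives 8>6]
(A,Q): not NE [P2→P gives 8>6]
(B,P): not NE [P1→D gives 8>2; P2→Q gives 9>0]
(B,Q): not NE [P1→C gives 8>1]
(C,P): not NE [P1→D gives 8>0]
(C,Q): not NE [P2→P gives 8>7]
(D,P): not NE [P2→Q gives 7>5]
(D,Q): not NE [P1→C gives 8>4]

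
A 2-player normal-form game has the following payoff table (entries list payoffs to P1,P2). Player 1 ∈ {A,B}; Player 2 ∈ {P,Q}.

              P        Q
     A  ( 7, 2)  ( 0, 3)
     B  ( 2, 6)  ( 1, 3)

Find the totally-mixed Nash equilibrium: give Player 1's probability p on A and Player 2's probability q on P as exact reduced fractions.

P1 indiff ⇒ q·7+(1-q)·0 = q·2+(1-q)·1 ⇒ q(5) = (1-q)(1) ⇒ q = 1/6
P2 indiff ⇒ p·2+(1-p)·6 = p·3+(1-p)·3 ⇒ p(-1) = (1-p)(-3) ⇒ p = 3/4

(p,q) = (3/4, 1/6)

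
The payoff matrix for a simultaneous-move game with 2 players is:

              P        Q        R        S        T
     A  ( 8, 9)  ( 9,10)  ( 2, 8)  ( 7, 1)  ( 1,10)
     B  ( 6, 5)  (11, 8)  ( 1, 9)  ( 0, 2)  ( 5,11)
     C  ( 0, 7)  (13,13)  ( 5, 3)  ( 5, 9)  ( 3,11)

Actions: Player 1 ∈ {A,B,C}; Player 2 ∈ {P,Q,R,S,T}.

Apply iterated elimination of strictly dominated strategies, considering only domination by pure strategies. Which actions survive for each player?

P2 drop P (Q beats it: A:10>9 B:8>5 C:13>7)
P2 drop R (T beats it: A:10>8 B:11>9 C:11>3)
P2 drop S (Q beats it: A:10>1 B:8>2 C:13>9)
P1 drop A (B beats it: Q:11>9 T:5>1)
P1→{B,C} P2→{Q,T}

Survivors P1:{B,C} P2:{Q,T}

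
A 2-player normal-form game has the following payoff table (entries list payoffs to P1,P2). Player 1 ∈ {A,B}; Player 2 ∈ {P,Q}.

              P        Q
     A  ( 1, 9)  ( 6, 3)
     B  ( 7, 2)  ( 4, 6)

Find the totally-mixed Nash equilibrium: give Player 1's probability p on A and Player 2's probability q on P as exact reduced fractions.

P1 mixes 2/5 on A; P2 mixes 1/4 on P

P1 indiff ⇒ q·1+(1-q)·6 = q·7+(1-q)·4 ⇒ q(-6) = (1-q)(-2) ⇒ q = 1/4
P2 indiff ⇒ p·9+(1-p)·2 = p·3+(1-p)·6 ⇒ p(6) = (1-p)(4) ⇒ p = 2/5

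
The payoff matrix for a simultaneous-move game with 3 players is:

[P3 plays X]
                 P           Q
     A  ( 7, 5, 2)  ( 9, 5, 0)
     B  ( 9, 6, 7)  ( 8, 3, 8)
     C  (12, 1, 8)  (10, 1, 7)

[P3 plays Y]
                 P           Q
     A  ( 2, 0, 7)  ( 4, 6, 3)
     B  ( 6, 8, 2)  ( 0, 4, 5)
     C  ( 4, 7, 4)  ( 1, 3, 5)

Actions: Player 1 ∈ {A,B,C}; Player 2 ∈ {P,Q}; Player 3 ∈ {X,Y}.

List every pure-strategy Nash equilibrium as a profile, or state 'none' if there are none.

NE set: (A,Q,Y), (C,P,X), (C,Q,X)

(A,P,X): not NE [P1→C gives 12>7; P3→Y gives 7>2]
(A,P,Y): not NE [P1→B gives 6>2; P2→Q gives 6>0]
(A,Q,X): not NE [P1→C gives 10>9; P3→Y gives 3>0]
(A,Q,Y): NE
(B,P,X): not NE [P1→C gives 12>9]
(B,P,Y): not NE [P3→X gives 7>2]
(B,Q,X): not NE [P1→C gives 10>8; P2→P gives 6>3]
(B,Q,Y): not NE [P1→A gives 4>0; P2→P gives 8>4; P3→X gives 8>5]
(C,P,X): NE
(C,P,Y): not NE [P1→B gives 6>4; P3→X gives 8>4]
(C,Q,X): NE
(C,Q,Y): not NE [P1→A gives 4>1; P2→P gives 7>3; P3→X gives 7>5]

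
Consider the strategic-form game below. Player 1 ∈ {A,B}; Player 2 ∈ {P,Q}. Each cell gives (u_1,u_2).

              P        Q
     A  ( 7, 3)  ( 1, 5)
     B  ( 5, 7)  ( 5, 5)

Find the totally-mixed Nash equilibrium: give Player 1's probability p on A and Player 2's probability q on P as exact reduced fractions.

P1 indiff ⇒ q·7+(1-q)·1 = q·5+(1-q)·5 ⇒ q(2) = (1-q)(4) ⇒ q = 2/3
P2 indiff ⇒ p·3+(1-p)·7 = p·5+(1-p)·5 ⇒ p(-2) = (1-p)(-2) ⇒ p = 1/2

p=1/2, q=2/3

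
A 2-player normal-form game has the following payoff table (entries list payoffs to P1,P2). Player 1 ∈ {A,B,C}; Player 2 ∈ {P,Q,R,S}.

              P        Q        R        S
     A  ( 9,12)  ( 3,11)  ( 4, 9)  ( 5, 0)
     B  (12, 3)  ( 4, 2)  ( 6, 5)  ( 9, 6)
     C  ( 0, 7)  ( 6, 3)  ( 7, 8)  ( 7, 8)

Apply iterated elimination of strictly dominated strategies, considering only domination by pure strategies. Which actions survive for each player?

Survivors P1:{B,C} P2:{R,S}

P1 drop A (B beats it: P:12>9 Q:4>3 R:6>4 S:9>5)
P2 drop P (R beats it: B:5>3 C:8>7)
P2 drop Q (R beats it: B:5>2 C:8>3)
P1→{B,C} P2→{R,S}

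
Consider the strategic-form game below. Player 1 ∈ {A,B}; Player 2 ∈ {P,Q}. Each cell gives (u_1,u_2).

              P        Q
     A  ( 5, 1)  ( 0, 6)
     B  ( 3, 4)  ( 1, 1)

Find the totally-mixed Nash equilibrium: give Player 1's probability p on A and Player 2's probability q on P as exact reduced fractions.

p=3/8, q=1/3

P1 indiff ⇒ q·5+(1-q)·0 = q·3+(1-q)·1 ⇒ q(2) = (1-q)(1) ⇒ q = 1/3
P2 indiff ⇒ p·1+(1-p)·4 = p·6+(1-p)·1 ⇒ p(-5) = (1-p)(-3) ⇒ p = 3/8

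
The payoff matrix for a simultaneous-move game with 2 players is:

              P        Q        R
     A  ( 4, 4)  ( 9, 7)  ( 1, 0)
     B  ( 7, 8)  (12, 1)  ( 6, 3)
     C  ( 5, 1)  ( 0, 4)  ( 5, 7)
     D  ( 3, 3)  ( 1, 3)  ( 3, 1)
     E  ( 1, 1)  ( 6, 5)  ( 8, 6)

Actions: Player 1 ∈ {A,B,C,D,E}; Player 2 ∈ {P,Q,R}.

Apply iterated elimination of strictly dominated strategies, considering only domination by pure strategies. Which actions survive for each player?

P1 drop A (B beats it: P:7>4 Q:12>9 R:6>1)
P1 drop C (B beats it: P:7>5 Q:12>0 R:6>5)
P1 drop D (B beats it: P:7>3 Q:12>1 R:6>3)
P2 drop Q (R beats it: B:3>1 E:6>5)
P1→{B,E} P2→{P,R}

IESDS → P1:{B,E} P2:{P,R}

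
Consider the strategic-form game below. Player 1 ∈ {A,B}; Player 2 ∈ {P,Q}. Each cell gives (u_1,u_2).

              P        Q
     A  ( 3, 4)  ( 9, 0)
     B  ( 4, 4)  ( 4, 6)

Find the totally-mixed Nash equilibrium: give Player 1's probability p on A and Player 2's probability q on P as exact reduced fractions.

p=1/3, q=5/6

P1 indiff ⇒ q·3+(1-q)·9 = q·4+(1-q)·4 ⇒ q(-1) = (1-q)(-5) ⇒ q = 5/6
P2 indiff ⇒ p·4+(1-p)·4 = p·0+(1-p)·6 ⇒ p(4) = (1-p)(2) ⇒ p = 1/3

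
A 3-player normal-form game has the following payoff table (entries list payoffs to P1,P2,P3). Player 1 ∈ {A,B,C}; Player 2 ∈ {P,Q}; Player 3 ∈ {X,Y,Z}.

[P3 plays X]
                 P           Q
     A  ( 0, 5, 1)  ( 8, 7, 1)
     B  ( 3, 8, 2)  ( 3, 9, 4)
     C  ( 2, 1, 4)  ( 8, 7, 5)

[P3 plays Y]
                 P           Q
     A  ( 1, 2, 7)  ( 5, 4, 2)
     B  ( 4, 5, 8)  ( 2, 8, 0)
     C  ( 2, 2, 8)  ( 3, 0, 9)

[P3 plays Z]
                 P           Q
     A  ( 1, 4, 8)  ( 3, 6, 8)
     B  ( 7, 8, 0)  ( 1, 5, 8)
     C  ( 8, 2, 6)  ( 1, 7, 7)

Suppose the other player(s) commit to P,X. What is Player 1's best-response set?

u_1(A vs P,X) = 0
u_1(B vs P,X) = 3
u_1(C vs P,X) = 2
max payoff 3 at {B}

argmax u_1 = {B}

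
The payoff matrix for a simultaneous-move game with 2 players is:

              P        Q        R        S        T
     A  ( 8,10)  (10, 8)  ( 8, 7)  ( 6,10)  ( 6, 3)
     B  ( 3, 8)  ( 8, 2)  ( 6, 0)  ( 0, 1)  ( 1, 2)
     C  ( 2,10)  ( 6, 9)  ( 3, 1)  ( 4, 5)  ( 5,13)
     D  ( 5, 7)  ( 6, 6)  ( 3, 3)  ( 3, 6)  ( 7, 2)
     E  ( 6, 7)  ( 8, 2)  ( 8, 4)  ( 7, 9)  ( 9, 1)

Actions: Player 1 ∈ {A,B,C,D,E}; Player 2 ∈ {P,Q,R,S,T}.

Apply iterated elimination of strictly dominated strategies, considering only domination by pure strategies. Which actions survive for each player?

P1 drop B (A beats it: P:8>3 Q:10>8 R:8>6 S:6>0 T:6>1)
P1 drop C (A beats it: P:8>2 Q:10>6 R:8>3 S:6>4 T:6>5)
P1 drop D (E beats it: P:6>5 Q:8>6 R:8>3 S:7>3 T:9>7)
P2 drop Q (P beats it: A:10>8 E:7>2)
P2 drop R (P beats it: A:10>7 E:7>4)
P2 drop T (P beats it: A:10>3 E:7>1)
P1→{A,E} P2→{P,S}

IESDS → P1:{A,E} P2:{P,S}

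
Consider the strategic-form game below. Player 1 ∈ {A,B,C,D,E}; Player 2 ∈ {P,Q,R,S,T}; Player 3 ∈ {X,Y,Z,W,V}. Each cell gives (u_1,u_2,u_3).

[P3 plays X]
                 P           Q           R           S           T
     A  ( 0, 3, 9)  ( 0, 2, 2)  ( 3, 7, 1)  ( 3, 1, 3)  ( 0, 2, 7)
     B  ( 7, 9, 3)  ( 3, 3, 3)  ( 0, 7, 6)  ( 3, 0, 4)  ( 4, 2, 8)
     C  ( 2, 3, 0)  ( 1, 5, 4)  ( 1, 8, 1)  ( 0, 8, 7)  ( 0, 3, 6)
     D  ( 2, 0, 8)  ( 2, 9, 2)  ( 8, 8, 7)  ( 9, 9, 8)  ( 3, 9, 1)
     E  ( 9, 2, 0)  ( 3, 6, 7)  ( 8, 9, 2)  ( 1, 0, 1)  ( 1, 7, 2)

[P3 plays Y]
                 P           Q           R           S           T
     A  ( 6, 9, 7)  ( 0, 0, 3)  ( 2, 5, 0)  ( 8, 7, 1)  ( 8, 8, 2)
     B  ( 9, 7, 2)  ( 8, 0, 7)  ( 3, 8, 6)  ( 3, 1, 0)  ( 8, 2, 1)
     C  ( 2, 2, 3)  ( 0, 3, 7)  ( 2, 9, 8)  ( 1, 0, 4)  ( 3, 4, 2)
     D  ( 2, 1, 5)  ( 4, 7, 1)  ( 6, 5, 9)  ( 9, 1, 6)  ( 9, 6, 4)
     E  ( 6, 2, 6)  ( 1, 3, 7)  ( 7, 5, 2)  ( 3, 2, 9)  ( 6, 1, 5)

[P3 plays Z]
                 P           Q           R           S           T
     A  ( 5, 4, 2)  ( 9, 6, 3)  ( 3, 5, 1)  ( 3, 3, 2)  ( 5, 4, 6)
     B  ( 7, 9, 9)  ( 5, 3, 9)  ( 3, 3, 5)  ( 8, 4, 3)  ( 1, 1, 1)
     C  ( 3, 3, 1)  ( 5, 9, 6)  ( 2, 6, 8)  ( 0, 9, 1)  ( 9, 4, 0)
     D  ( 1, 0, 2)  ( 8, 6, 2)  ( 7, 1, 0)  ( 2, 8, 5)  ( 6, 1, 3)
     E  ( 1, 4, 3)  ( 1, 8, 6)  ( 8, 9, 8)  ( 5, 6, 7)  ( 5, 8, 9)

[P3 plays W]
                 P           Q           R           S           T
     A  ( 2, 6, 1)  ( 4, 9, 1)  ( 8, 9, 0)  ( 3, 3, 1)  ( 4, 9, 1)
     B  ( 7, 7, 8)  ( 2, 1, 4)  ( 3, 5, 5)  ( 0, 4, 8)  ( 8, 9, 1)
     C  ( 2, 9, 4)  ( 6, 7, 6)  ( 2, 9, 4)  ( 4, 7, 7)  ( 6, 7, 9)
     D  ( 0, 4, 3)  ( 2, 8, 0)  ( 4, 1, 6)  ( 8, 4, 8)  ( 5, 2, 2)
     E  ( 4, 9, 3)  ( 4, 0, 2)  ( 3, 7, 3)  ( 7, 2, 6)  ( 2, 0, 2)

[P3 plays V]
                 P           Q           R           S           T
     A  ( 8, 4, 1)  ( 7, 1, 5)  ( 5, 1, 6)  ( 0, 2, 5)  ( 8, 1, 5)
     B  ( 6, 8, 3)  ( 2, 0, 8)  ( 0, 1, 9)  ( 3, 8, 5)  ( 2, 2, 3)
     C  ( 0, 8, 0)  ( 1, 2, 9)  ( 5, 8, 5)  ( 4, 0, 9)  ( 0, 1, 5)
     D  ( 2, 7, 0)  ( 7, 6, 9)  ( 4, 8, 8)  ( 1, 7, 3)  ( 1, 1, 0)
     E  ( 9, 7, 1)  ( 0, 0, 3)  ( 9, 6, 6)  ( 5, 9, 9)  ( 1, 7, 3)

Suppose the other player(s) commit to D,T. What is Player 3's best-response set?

BR_3 = {Y}

u_3(X vs D,T) = 1
u_3(Y vs D,T) = 4
u_3(Z vs D,T) = 3
u_3(W vs D,T) = 2
u_3(V vs D,T) = 0
max payoff 4 at {Y}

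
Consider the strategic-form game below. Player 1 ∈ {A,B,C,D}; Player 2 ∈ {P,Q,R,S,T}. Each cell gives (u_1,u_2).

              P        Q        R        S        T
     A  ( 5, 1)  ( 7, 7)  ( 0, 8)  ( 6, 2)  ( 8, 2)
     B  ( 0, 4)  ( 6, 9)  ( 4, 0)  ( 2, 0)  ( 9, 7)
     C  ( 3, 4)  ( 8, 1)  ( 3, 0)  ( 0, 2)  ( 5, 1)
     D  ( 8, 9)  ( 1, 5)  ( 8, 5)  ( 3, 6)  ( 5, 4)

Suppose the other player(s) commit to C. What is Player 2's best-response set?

u_2(P vs C) = 4
u_2(Q vs C) = 1
u_2(R vs C) = 0
u_2(S vs C) = 2
u_2(T vs C) = 1
max payoff 4 at {P}

BR_2 = {P}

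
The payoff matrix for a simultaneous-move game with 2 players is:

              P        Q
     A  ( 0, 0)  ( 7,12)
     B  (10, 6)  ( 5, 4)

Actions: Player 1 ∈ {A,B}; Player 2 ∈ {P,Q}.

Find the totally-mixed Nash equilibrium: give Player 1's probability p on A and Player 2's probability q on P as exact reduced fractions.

p=1/7, q=1/6

P1 indiff ⇒ q·0+(1-q)·7 = q·10+(1-q)·5 ⇒ q(-10) = (1-q)(-2) ⇒ q = 1/6
P2 indiff ⇒ p·0+(1-p)·6 = p·12+(1-p)·4 ⇒ p(-12) = (1-p)(-2) ⇒ p = 1/7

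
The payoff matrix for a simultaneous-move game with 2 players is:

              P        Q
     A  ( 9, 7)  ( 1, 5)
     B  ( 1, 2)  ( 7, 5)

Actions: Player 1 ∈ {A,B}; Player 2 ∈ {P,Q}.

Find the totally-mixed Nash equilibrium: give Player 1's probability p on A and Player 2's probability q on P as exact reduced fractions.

P1 indiff ⇒ q·9+(1-q)·1 = q·1+(1-q)·7 ⇒ q(8) = (1-q)(6) ⇒ q = 3/7
P2 indiff ⇒ p·7+(1-p)·2 = p·5+(1-p)·5 ⇒ p(2) = (1-p)(3) ⇒ p = 3/5

(p,q) = (3/5, 3/7)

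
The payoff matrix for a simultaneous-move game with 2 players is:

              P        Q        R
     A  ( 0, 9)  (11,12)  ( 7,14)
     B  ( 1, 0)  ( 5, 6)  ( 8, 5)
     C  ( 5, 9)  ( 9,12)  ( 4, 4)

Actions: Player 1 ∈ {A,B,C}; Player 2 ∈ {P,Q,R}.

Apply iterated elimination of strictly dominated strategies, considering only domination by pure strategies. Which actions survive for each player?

P2 drop P (Q beats it: A:12>9 B:6>0 C:12>9)
P1 drop C (A beats it: Q:11>9 R:7>4)
P1→{A,B} P2→{Q,R}

Remaining: P1:{A,B} P2:{Q,R}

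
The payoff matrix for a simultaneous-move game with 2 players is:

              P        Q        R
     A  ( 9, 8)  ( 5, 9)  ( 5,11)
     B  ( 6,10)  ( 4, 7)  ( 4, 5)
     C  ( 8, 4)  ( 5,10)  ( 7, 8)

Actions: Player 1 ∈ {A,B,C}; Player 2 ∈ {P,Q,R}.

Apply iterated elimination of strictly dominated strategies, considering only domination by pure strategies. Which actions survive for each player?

Remaining: P1:{A,C} P2:{Q,R}

P1 drop B (A beats it: P:9>6 Q:5>4 R:5>4)
P2 drop P (Q beats it: A:9>8 C:10>4)
P1→{A,C} P2→{Q,R}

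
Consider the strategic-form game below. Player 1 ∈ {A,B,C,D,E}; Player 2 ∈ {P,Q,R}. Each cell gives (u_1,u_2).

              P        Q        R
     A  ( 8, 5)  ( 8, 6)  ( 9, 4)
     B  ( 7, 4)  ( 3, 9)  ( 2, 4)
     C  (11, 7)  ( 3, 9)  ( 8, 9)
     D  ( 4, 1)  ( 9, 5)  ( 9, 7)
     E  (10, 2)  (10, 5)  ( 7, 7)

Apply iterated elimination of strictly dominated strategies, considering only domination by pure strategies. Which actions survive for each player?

IESDS → P1:{A,D,E} P2:{Q,R}

P1 drop B (A beats it: P:8>7 Q:8>3 R:9>2)
P2 drop P (Q beats it: A:6>5 C:9>7 D:5>1 E:5>2)
P1 drop C (A beats it: Q:8>3 R:9>8)
P1→{A,D,E} P2→{Q,R}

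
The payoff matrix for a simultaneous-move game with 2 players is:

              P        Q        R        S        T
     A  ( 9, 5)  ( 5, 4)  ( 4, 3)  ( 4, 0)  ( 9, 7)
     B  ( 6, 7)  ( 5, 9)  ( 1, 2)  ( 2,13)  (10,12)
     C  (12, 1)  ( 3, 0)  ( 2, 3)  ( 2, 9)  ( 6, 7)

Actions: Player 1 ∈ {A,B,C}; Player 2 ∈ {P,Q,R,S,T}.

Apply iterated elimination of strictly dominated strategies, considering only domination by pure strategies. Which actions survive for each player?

IESDS → P1:{A,B} P2:{S,T}

P2 drop P (T beats it: A:7>5 B:12>7 C:7>1)
P1 drop C (A beats it: Q:5>3 R:4>2 S:4>2 T:9>6)
P2 drop Q (T beats it: A:7>4 B:12>9)
P2 drop R (T beats it: A:7>3 B:12>2)
P1→{A,B} P2→{S,T}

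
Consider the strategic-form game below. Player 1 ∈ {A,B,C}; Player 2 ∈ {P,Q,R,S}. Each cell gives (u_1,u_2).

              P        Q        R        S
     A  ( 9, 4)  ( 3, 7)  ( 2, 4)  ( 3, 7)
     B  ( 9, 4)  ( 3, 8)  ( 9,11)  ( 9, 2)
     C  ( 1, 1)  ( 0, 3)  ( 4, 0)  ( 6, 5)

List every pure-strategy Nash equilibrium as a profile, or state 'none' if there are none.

(A,P): not NE [P2→S gives 7>4]
(A,Q): NE
(A,R): not NE [P1→B gives 9>2; P2→S gives 7>4]
(A,S): not NE [P1→B gives 9>3]
(B,P): not NE [P2→R gives 11>4]
(B,Q): not NE [P2→R gives 11>8]
(B,R): NE
(B,S): not NE [P2→R gives 11>2]
(C,P): not NE [P1→B gives 9>1; P2→S gives 5>1]
(C,Q): not NE [P1→B gives 3>0; P2→S gives 5>3]
(C,R): not NE [P1→B gives 9>4; P2→S gives 5>0]
(C,S): not NE [P1→B gives 9>6]

PSNE = {(A,Q), (B,R)}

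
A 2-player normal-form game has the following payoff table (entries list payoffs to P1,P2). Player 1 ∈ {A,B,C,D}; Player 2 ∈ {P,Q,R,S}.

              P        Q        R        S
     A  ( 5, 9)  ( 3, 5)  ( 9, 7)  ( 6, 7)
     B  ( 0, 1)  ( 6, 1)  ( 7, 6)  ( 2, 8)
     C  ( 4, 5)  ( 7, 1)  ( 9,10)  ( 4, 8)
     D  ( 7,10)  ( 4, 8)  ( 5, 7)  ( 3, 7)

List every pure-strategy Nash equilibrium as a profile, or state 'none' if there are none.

Nash profiles: (C,R), (D,P)

(A,P): not NE [P1→D gives 7>5]
(A,Q): not NE [P1→C gives 7>3; P2→P gives 9>5]
(A,R): not NE [P2→P gives 9>7]
(A,S): not NE [P2→P gives 9>7]
(B,P): not NE [P1→D gives 7>0; P2→S gives 8>1]
(B,Q): not NE [P1→C gives 7>6; P2→S gives 8>1]
(B,R): not NE [P1→C gives 9>7; P2→S gives 8>6]
(B,S): not NE [P1→A gives 6>2]
(C,P): not NE [P1→D gives 7>4; P2→R gives 10>5]
(C,Q): not NE [P2→R gives 10>1]
(C,R): NE
(C,S): not NE [P1→A gives 6>4; P2→R gives 10>8]
(D,P): NE
(D,Q): not NE [P1→C gives 7>4; P2→P gives 10>8]
(D,R): not NE [P1→C gives 9>5; P2→P gives 10>7]
(D,S): not NE [P1→A gives 6>3; P2→P gives 10>7]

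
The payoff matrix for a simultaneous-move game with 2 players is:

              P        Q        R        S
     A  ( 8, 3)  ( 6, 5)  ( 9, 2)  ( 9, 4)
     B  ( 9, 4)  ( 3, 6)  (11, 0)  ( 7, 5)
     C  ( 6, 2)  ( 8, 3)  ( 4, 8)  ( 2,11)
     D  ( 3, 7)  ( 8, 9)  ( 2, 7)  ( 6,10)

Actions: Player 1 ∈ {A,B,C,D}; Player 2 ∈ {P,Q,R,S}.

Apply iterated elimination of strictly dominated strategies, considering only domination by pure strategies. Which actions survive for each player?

P2 drop P (Q beats it: A:5>3 B:6>4 C:3>2 D:9>7)
P2 drop R (S beats it: A:4>2 B:5>0 C:11>8 D:10>7)
P1 drop B (A beats it: Q:6>3 S:9>7)
P1→{A,C,D} P2→{Q,S}

IESDS → P1:{A,C,D} P2:{Q,S}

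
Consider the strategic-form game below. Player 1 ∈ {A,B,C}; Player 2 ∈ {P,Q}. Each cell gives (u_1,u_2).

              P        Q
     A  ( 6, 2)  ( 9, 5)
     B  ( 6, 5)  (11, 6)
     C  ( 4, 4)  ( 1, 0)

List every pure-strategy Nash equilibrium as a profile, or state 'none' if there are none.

(A,P): not NE [P2→Q gives 5>2]
(A,Q): not NE [P1→B gives 11>9]
(B,P): not NE [P2→Q gives 6>5]
(B,Q): NE
(C,P): not NE [P1→B gives 6>4]
(C,Q): not NE [P1→B gives 11>1; P2→P gives 4>0]

Nash profiles: (B,Q)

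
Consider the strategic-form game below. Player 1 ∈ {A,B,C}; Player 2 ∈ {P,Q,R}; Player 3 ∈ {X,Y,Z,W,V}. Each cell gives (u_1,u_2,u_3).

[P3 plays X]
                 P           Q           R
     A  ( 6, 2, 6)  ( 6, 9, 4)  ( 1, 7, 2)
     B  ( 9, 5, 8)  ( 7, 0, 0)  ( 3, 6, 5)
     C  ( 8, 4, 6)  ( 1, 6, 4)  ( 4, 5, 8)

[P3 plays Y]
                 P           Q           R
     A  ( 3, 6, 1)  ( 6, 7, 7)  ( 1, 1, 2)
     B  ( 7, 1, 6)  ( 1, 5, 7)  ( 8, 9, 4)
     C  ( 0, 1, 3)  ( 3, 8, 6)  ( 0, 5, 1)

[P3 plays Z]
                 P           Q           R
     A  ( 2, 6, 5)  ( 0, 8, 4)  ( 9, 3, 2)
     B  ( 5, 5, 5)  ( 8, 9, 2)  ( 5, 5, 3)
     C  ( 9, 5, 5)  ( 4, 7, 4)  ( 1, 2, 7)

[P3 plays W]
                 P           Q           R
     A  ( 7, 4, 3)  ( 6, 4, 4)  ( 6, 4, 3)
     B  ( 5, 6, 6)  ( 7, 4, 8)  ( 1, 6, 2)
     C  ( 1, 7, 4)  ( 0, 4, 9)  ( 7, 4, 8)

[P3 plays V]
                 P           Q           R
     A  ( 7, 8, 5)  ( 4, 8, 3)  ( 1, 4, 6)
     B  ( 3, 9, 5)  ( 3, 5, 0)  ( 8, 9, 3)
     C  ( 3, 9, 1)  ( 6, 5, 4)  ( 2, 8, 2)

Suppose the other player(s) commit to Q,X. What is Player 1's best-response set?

u_1(A vs Q,X) = 6
u_1(B vs Q,X) = 7
u_1(C vs Q,X) = 1
max payoff 7 at {B}

BR_1 = {B}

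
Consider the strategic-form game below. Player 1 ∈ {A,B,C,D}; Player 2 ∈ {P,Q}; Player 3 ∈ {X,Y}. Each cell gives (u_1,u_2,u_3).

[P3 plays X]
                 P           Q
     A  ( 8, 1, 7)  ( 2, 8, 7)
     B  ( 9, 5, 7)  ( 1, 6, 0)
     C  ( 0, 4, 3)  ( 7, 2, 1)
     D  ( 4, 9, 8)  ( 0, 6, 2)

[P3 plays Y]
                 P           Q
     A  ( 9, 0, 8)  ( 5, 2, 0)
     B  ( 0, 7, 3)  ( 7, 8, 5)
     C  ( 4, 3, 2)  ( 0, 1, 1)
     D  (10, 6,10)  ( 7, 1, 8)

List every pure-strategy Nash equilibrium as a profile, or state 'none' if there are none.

(A,P,X): not NE [P1→B gives 9>8; P2→Q gives 8>1; P3→Y gives 8>7]
(A,P,Y): not NE [P1→D gives 10>9; P2→Q gives 2>0]
(A,Q,X): not NE [P1→C gives 7>2]
(A,Q,Y): not NE [P1→D gives 7>5; P3→X gives 7>0]
(B,P,X): not NE [P2→Q gives 6>5]
(B,P,Y): not NE [P1→D gives 10>0; P2→Q gives 8>7; P3→X gives 7>3]
(B,Q,X): not NE [P1→C gives 7>1; P3→Y gives 5>0]
(B,Q,Y): NE
(C,P,X): not NE [P1→B gives 9>0]
(C,P,Y): not NE [P1→D gives 10>4; P3→X gives 3>2]
(C,Q,X): not NE [P2→P gives 4>2]
(C,Q,Y): not NE [P1→D gives 7>0; P2→P gives 3>1]
(D,P,X): not NE [P1→B gives 9>4; P3→Y gives 10>8]
(D,P,Y): NE
(D,Q,X): not NE [P1→C gives 7>0; P2→P gives 9>6; P3→Y gives 8>2]
(D,Q,Y): not NE [P2→P gives 6>1]

Nash profiles: (B,Q,Y), (D,P,Y)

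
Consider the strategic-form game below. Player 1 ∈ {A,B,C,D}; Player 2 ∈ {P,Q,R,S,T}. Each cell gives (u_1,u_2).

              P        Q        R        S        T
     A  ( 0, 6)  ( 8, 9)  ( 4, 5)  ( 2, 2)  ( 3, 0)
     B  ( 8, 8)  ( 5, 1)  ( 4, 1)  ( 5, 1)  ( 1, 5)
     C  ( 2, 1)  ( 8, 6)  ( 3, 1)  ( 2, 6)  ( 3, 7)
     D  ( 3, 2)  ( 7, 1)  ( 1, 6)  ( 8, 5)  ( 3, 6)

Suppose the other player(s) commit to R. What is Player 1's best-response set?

BR_1 = {A,B}

u_1(A vs R) = 4
u_1(B vs R) = 4
u_1(C vs R) = 3
u_1(D vs R) = 1
max payoff 4 at {A,B}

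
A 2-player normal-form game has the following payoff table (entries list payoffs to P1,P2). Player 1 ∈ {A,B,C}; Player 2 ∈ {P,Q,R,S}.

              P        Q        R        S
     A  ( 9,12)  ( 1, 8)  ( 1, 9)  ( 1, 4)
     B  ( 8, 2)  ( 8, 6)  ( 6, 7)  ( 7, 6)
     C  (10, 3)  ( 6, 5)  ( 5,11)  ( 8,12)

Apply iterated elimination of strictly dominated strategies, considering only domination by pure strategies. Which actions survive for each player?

P1 drop A (C beats it: P:10>9 Q:6>1 R:5>1 S:8>1)
P2 drop P (Q beats it: B:6>2 C:5>3)
P2 drop Q (R beats it: B:7>6 C:11>5)
P1→{B,C} P2→{R,S}

IESDS → P1:{B,C} P2:{R,S}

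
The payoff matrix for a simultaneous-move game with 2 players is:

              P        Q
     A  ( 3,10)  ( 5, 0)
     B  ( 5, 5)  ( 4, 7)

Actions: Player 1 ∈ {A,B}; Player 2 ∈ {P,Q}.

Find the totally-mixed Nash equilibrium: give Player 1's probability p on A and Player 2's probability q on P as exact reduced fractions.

p=1/6, q=1/3

P1 indiff ⇒ q·3+(1-q)·5 = q·5+(1-q)·4 ⇒ q(-2) = (1-q)(-1) ⇒ q = 1/3
P2 indiff ⇒ p·10+(1-p)·5 = p·0+(1-p)·7 ⇒ p(10) = (1-p)(2) ⇒ p = 1/6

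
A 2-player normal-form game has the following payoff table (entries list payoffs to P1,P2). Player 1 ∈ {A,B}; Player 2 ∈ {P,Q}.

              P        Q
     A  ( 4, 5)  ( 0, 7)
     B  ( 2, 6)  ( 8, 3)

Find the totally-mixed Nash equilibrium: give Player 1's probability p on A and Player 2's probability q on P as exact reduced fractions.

P1 indiff ⇒ q·4+(1-q)·0 = q·2+(1-q)·8 ⇒ q(2) = (1-q)(8) ⇒ q = 4/5
P2 indiff ⇒ p·5+(1-p)·6 = p·7+(1-p)·3 ⇒ p(-2) = (1-p)(-3) ⇒ p = 3/5

p=3/5, q=4/5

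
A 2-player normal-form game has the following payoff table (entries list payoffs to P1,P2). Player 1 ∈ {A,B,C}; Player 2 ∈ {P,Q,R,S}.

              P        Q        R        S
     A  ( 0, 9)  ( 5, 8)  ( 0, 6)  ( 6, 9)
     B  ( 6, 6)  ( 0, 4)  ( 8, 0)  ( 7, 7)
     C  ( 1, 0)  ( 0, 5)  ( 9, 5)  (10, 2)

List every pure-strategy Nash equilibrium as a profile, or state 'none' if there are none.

NE set: (C,R)

(A,P): not NE [P1→B gives 6>0]
(A,Q): not NE [P2→S gives 9>8]
(A,R): not NE [P1→C gives 9>0; P2→S gives 9>6]
(A,S): not NE [P1→C gives 10>6]
(B,P): not NE [P2→S gives 7>6]
(B,Q): not NE [P1→A gives 5>0; P2→S gives 7>4]
(B,R): not NE [P1→C gives 9>8; P2→S gives 7>0]
(B,S): not NE [P1→C gives 10>7]
(C,P): not NE [P1→B gives 6>1; P2→R gives 5>0]
(C,Q): not NE [P1→A gives 5>0]
(C,R): NE
(C,S): not NE [P2→R gives 5>2]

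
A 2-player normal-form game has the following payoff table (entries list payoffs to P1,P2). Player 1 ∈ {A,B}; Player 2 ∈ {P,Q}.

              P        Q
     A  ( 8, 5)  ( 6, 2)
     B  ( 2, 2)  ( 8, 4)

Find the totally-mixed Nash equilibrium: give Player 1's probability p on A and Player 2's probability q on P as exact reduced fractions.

p=2/5, q=1/4

P1 indiff ⇒ q·8+(1-q)·6 = q·2+(1-q)·8 ⇒ q(6) = (1-q)(2) ⇒ q = 1/4
P2 indiff ⇒ p·5+(1-p)·2 = p·2+(1-p)·4 ⇒ p(3) = (1-p)(2) ⇒ p = 2/5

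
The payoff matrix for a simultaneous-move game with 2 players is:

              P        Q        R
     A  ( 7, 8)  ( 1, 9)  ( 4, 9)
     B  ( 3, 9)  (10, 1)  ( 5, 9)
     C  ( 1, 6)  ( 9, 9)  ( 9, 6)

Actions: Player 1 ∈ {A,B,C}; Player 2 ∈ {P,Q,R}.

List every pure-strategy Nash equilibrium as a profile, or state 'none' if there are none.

No pure NE.

(A,P): not NE [P2→R gives 9>8]
(A,Q): not NE [P1→B gives 10>1]
(A,R): not NE [P1→C gives 9>4]
(B,P): not NE [P1→A gives 7>3]
(B,Q): not NE [P2→R gives 9>1]
(B,R): not NE [P1→C gives 9>5]
(C,P): not NE [P1→A gives 7>1; P2→Q gives 9>6]
(C,Q): not NE [P1→B gives 10>9]
(C,R): not NE [P2→Q gives 9>6]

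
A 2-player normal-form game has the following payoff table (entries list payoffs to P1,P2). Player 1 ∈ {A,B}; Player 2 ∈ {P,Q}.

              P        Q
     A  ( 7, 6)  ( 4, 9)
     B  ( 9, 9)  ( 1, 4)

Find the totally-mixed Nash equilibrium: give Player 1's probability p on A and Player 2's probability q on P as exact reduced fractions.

P1 mixes 5/8 on A; P2 mixes 3/5 on P

P1 indiff ⇒ q·7+(1-q)·4 = q·9+(1-q)·1 ⇒ q(-2) = (1-q)(-3) ⇒ q = 3/5
P2 indiff ⇒ p·6+(1-p)·9 = p·9+(1-p)·4 ⇒ p(-3) = (1-p)(-5) ⇒ p = 5/8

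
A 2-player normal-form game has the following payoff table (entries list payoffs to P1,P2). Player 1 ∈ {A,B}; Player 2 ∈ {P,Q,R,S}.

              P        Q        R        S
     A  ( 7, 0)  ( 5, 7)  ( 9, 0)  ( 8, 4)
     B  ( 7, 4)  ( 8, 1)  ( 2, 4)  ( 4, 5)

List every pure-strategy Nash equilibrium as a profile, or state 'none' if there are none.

PSNE: ∅

(A,P): not NE [P2→Q gives 7>0]
(A,Q): not NE [P1→B gives 8>5]
(A,R): not NE [P2→Q gives 7>0]
(A,S): not NE [P2→Q gives 7>4]
(B,P): not NE [P2→S gives 5>4]
(B,Q): not NE [P2→S gives 5>1]
(B,R): not NE [P1→A gives 9>2; P2→S gives 5>4]
(B,S): not NE [P1→A gives 8>4]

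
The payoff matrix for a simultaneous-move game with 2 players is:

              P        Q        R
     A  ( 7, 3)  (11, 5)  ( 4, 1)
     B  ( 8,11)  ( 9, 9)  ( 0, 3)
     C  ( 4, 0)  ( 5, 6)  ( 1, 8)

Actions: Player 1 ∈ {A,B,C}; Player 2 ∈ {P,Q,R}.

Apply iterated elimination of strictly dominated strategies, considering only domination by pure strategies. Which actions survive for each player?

P1 drop C (A beats it: P:7>4 Q:11>5 R:4>1)
P2 drop R (P beats it: A:3>1 B:11>3)
P1→{A,B} P2→{P,Q}

IESDS → P1:{A,B} P2:{P,Q}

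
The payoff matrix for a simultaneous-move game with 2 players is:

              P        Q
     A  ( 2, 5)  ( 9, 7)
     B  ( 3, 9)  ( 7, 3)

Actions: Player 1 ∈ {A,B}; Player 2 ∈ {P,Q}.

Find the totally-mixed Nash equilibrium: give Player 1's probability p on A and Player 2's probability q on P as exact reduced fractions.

p=3/4, q=2/3

P1 indiff ⇒ q·2+(1-q)·9 = q·3+(1-q)·7 ⇒ q(-1) = (1-q)(-2) ⇒ q = 2/3
P2 indiff ⇒ p·5+(1-p)·9 = p·7+(1-p)·3 ⇒ p(-2) = (1-p)(-6) ⇒ p = 3/4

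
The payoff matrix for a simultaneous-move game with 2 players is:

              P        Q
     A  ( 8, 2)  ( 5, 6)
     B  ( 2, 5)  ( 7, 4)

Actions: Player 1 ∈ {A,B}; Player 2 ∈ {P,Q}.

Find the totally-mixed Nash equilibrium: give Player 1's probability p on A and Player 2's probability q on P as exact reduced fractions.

P1 indiff ⇒ q·8+(1-q)·5 = q·2+(1-q)·7 ⇒ q(6) = (1-q)(2) ⇒ q = 1/4
P2 indiff ⇒ p·2+(1-p)·5 = p·6+(1-p)·4 ⇒ p(-4) = (1-p)(-1) ⇒ p = 1/5

p=1/5, q=1/4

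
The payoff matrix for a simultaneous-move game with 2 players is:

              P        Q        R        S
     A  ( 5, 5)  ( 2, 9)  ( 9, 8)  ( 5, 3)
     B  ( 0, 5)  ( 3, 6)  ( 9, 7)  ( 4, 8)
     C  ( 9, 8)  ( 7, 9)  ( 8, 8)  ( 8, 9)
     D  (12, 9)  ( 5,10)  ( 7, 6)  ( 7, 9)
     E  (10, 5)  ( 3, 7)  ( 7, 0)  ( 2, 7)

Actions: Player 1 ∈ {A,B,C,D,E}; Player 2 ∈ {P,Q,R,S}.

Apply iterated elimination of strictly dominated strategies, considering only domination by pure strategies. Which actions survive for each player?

IESDS → P1:{A,B,C} P2:{Q,R,S}

P2 drop P (Q beats it: A:9>5 B:6>5 C:9>8 D:10>9 E:7>5)
P1 drop D (C beats it: Q:7>5 R:8>7 S:8>7)
P1 drop E (C beats it: Q:7>3 R:8>7 S:8>2)
P1→{A,B,C} P2→{Q,R,S}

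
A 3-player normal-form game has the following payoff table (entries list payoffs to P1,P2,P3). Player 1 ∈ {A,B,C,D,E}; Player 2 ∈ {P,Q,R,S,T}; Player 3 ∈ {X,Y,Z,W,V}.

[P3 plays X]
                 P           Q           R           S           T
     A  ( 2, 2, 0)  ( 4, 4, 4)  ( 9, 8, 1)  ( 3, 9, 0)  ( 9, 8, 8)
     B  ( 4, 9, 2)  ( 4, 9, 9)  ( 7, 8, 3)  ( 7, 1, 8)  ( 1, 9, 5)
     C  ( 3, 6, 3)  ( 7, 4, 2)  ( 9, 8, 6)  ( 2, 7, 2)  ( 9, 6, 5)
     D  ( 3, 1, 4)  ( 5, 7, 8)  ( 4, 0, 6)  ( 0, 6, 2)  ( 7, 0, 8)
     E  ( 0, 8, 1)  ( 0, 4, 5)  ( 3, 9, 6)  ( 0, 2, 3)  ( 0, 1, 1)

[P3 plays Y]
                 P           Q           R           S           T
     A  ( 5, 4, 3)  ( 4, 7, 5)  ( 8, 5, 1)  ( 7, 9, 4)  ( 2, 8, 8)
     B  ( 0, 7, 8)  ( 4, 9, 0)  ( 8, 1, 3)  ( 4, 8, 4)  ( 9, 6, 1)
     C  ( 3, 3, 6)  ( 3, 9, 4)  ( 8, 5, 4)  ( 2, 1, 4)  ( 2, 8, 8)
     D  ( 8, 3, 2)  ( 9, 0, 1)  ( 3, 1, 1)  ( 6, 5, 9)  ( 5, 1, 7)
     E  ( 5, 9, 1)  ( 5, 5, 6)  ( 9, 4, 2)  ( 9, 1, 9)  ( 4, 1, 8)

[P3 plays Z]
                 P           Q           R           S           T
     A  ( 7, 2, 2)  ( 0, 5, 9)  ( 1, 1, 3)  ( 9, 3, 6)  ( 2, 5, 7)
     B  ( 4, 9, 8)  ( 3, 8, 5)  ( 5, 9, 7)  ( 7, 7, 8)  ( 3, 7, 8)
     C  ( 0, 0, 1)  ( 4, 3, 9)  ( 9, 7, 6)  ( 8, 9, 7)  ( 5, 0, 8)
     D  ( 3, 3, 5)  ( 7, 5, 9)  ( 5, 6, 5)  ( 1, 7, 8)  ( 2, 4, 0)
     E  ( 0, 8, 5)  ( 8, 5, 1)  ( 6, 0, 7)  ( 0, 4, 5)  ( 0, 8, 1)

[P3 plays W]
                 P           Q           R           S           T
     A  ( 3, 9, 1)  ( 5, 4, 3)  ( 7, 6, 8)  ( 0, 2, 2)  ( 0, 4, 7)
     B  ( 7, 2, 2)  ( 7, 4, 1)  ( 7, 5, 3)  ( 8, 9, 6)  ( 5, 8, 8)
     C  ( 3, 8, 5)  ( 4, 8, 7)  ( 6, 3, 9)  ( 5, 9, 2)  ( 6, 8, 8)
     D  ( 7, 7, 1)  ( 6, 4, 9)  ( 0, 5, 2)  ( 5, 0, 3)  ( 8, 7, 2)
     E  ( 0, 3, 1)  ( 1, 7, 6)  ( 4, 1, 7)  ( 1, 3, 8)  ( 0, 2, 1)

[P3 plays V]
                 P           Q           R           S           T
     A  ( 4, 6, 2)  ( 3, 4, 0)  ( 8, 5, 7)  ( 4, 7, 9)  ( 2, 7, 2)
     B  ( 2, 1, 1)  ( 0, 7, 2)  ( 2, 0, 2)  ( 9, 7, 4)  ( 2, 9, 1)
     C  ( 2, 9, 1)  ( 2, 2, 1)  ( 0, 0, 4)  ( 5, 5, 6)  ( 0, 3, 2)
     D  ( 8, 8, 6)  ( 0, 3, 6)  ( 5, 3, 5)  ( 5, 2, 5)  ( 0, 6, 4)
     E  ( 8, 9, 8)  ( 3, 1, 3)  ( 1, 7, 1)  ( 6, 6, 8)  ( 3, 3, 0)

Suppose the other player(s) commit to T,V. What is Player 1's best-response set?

argmax u_1 = {E}

u_1(A vs T,V) = 2
u_1(B vs T,V) = 2
u_1(C vs T,V) = 0
u_1(D vs T,V) = 0
u_1(E vs T,V) = 3
max payoff 3 at {E}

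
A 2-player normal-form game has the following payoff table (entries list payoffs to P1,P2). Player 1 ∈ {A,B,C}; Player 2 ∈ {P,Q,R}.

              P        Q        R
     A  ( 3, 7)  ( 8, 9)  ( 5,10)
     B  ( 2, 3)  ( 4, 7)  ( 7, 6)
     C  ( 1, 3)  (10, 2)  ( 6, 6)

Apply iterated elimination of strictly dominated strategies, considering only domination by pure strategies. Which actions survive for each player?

P2 drop P (R beats it: A:10>7 B:6>3 C:6>3)
P1 drop A (C beats it: Q:10>8 R:6>5)
P1→{B,C} P2→{Q,R}

Survivors P1:{B,C} P2:{Q,R}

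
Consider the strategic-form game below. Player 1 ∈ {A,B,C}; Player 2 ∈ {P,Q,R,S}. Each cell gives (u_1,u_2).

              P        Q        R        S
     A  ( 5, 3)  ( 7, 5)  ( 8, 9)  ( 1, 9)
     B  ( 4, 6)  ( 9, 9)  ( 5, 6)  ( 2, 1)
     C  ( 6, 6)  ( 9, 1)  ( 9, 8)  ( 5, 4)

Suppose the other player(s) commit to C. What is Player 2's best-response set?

u_2(P vs C) = 6
u_2(Q vs C) = 1
u_2(R vs C) = 8
u_2(S vs C) = 4
max payoff 8 at {R}

BR_2 = {R}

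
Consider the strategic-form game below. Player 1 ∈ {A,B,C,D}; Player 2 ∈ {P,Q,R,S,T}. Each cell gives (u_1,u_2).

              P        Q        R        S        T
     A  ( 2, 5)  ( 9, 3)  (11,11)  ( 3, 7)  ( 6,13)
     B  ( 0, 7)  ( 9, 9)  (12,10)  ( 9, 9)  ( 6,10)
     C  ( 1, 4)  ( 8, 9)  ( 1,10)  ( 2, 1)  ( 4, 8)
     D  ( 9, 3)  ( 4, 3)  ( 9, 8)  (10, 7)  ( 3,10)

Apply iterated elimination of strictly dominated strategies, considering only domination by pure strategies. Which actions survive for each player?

P1 drop C (A beats it: P:2>1 Q:9>8 R:11>1 S:3>2 T:6>4)
P2 drop P (R beats it: A:11>5 B:10>7 D:8>3)
P2 drop Q (R beats it: A:11>3 B:10>9 D:8>3)
P2 drop S (R beats it: A:11>7 B:10>9 D:8>7)
P1 drop D (A beats it: R:11>9 T:6>3)
P1→{A,B} P2→{R,T}

Remaining: P1:{A,B} P2:{R,T}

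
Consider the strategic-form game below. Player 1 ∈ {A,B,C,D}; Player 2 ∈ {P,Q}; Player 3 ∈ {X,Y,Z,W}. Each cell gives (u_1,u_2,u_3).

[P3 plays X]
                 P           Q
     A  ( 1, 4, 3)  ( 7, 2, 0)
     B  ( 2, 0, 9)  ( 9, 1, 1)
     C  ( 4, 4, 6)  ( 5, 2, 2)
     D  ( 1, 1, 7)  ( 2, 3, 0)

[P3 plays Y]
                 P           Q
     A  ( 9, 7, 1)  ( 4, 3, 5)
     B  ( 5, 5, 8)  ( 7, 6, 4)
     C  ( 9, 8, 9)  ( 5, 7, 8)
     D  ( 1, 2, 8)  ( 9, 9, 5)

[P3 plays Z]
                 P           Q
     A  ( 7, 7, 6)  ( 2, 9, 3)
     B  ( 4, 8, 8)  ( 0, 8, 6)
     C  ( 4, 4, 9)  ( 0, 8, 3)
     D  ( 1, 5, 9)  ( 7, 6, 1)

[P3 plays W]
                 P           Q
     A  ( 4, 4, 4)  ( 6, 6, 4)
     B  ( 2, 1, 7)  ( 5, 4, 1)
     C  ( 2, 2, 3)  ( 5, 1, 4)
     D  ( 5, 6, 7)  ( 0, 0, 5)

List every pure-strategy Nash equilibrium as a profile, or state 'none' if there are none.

(A,P,X): not NE [P1→C gives 4>1; P3→Z gives 6>3]
(A,P,Y): not NE [P3→Z gives 6>1]
(A,P,Z): not NE [P2→Q gives 9>7]
(A,P,W): not NE [P1→D gives 5>4; P2→Q gives 6>4; P3→Z gives 6>4]
(A,Q,X): not NE [P1→B gives 9>7; P2→P gives 4>2; P3→Y gives 5>0]
(A,Q,Y): not NE [P1→D gives 9>4; P2→P gives 7>3]
(A,Q,Z): not NE [P1→D gives 7>2; P3→Y gives 5>3]
(A,Q,W): not NE [P3→Y gives 5>4]
(B,P,X): not NE [P1→C gives 4>2; P2→Q gives 1>0]
(B,P,Y): not NE [P1→C gives 9>5; P2→Q gives 6>5; P3→X gives 9>8]
(B,P,Z): not NE [P1→A gives 7>4; P3→X gives 9>8]
(B,P,W): not NE [P1→D gives 5>2; P2→Q gives 4>1; P3→X gives 9>7]
(B,Q,X): not NE [P3→Z gives 6>1]
(B,Q,Y): not NE [P1→D gives 9>7; P3→Z gives 6>4]
(B,Q,Z): not NE [P1→D gives 7>0]
(B,Q,W): not NE [P1→A gives 6>5; P3→Z gives 6>1]
(C,P,X): not NE [P3→Z gives 9>6]
(C,P,Y): NE
(C,P,Z): not NE [P1→A gives 7>4; P2→Q gives 8>4]
(C,P,W): not NE [P1→D gives 5>2; P3→Z gives 9>3]
(C,Q,X): not NE [P1→B gives 9>5; P2→P gives 4>2; P3→Y gives 8>2]
(C,Q,Y): not NE [P1→D gives 9>5; P2→P gives 8>7]
(C,Q,Z): not NE [P1→D gives 7>0; P3→Y gives 8>3]
(C,Q,W): not NE [P1→A gives 6>5; P2→P gives 2>1; P3→Y gives 8>4]
(D,P,X): not NE [P1→C gives 4>1; P2→Q gives 3>1; P3→Z gives 9>7]
(D,P,Y): not NE [P1→C gives 9>1; P2→Q gives 9>2; P3→Z gives 9>8]
(D,P,Z): not NE [P1→A gives 7>1; P2→Q gives 6>5]
(D,P,W): not NE [P3→Z gives 9>7]
(D,Q,X): not NE [P1→B gives 9>2; P3→W gives 5>0]
(D,Q,Y): NE
(D,Q,Z): not NE [P3→W gives 5>1]
(D,Q,W): not NE [P1→A gives 6>0; P2→P gives 6>0]

PSNE = {(C,P,Y), (D,Q,Y)}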